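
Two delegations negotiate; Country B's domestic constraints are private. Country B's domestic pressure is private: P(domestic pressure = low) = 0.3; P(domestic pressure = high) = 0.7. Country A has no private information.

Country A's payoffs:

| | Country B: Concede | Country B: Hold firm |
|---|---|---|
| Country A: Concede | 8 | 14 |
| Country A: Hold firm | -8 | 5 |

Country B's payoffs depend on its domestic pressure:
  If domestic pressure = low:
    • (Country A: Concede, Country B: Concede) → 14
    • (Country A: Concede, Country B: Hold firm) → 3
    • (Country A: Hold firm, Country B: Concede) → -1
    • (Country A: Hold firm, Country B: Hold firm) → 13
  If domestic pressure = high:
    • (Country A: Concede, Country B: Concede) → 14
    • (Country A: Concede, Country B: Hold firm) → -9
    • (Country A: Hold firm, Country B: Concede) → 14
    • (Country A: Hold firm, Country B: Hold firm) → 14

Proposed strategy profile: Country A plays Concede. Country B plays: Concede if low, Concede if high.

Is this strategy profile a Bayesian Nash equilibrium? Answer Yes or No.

Yes

Country A plays Concede: E[Concede] = 0.3·(8) + 0.7·(8) = 8; E[Hold firm] = -8. Best-responding. ✓
Country B (domestic pressure low), facing Concede: Concede gives 14, Hold firm gives 3. Proposed Concede is best. ✓
Country B (domestic pressure high), facing Concede: Concede gives 14, Hold firm gives -9. Proposed Concede is best. ✓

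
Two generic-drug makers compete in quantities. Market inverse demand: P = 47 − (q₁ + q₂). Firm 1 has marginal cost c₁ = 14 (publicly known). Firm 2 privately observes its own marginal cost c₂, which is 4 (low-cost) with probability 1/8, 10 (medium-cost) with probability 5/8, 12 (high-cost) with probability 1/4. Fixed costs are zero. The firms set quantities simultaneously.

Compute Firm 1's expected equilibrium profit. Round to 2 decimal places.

Type-c best response for Firm 2: q₂(c) = (47 − c)/2 − q₁/2.
Firm 1 maximizes expected profit; its first-order condition is 47 − 2q₁ − E[q₂] − 14 = 0.
Substituting E[q₂] and solving: E[c₂] = 9.75, so q₁ = (47 − 2·14 + 9.75)/3 = 9.58333.
E[P] = 47 − (q₁ + E[q₂]) = 23.5833; Firm 1's expected profit = (E[P] − 14)·q₁ = (23.5833 − 14)·9.58333 = 91.8403.

91.84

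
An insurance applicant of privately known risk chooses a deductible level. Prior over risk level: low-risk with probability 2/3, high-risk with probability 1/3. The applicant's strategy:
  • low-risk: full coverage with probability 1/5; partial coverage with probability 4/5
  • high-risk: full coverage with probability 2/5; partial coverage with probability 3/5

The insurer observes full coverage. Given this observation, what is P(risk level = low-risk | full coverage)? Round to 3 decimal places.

Apply Bayes' rule using the sender's strategy as the likelihood.
P(full coverage) = (2/3)·(1/5) + (1/3)·(2/5) = 4/15
P(low-risk | full coverage) = ((2/3)·(1/5)) / (4/15) = (2/15) / (4/15) = 1/2

0.500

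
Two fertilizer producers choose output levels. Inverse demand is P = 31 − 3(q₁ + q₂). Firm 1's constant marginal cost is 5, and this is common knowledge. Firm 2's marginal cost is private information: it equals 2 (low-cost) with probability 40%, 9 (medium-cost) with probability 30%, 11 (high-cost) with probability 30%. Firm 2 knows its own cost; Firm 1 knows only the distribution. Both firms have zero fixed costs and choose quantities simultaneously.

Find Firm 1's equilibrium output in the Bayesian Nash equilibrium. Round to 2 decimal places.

3.09

Firm 2 with cost c maximizes (31 − 3(q₁+q₂) − c)·q₂, giving q₂(c) = (31 − c − 3q₁)/6.
E[c₂] = 0.4·2 + 0.3·9 + 0.3·11 = 6.8
Firm 1's FOC against E[q₂] yields q₁ = (31 − 2·5 + E[c₂])/9 = (31 − 10 + 6.8)/9 = 3.08889.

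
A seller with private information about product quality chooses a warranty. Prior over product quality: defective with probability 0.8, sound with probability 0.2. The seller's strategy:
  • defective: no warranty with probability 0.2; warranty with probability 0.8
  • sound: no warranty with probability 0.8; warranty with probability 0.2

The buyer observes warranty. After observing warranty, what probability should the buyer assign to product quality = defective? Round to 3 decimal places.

0.941

P(warranty) = 0.8·0.8 + 0.2·0.2 = 0.68
P(defective | warranty) = (0.8·0.8) / 0.68 = 0.64 / 0.68 = 0.941176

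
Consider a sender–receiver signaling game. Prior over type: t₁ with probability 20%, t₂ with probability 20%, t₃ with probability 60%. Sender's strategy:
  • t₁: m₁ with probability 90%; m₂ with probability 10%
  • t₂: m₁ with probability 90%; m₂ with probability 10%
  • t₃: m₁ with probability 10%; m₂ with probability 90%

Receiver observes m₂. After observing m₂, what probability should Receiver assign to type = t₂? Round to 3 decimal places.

Apply Bayes' rule using the sender's strategy as the likelihood.
P(m₂) = 0.2·0.1 + 0.2·0.1 + 0.6·0.9 = 0.58
P(t₂ | m₂) = (0.2·0.1) / 0.58 = 0.02 / 0.58 = 0.0344828

0.034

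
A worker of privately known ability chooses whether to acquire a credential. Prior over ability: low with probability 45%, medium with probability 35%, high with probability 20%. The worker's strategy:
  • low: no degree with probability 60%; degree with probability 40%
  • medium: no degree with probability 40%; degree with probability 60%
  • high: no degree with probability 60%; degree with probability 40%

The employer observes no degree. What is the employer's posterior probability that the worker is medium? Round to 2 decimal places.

P(no degree) = 0.45·0.6 + 0.35·0.4 + 0.2·0.6 = 0.53
P(medium | no degree) = (0.35·0.4) / 0.53 = 0.14 / 0.53 = 0.264151

0.26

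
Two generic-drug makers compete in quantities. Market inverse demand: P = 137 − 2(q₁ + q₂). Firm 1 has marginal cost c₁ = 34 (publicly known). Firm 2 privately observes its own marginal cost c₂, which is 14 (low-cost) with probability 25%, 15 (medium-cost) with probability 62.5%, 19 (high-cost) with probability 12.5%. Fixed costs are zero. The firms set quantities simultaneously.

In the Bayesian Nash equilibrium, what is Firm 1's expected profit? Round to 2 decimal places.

Firm 2 with cost c maximizes (137 − 2(q₁+q₂) − c)·q₂, giving q₂(c) = (137 − c − 2q₁)/4.
E[c₂] = 0.25·14 + 0.625·15 + 0.125·19 = 15.25
Firm 1's FOC against E[q₂] yields q₁ = (137 − 2·34 + E[c₂])/6 = (137 − 68 + 15.25)/6 = 14.0417.
E[P] = 137 − 2·(q₁ + E[q₂]) = 62.0833; Firm 1's expected profit = (E[P] − 34)·q₁ = (62.0833 − 34)·14.0417 = 394.337.

394.34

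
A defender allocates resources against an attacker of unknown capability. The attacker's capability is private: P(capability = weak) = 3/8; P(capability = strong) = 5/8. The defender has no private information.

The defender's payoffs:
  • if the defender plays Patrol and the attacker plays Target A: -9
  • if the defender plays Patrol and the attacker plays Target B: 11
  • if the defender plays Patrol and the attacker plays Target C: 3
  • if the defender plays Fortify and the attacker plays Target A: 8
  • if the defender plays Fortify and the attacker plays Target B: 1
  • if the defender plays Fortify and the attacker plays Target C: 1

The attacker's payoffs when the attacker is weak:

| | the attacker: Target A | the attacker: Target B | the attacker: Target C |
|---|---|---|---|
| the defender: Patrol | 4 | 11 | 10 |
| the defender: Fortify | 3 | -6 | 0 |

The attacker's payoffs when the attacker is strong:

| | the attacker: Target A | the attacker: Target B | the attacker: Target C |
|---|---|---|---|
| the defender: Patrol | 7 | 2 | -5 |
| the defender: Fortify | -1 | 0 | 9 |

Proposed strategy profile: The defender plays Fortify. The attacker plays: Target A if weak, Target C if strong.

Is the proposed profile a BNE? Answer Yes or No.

Yes

The defender plays Fortify: E[Fortify] = 3/8·(8) + 5/8·(1) = 29/8; E[Patrol] = -3/2. Best-responding. ✓
The attacker (capability weak), facing Fortify: Target A gives 3, Target B gives -6, Target C gives 0. Proposed Target A is best. ✓
The attacker (capability strong), facing Fortify: Target A gives -1, Target B gives 0, Target C gives 9. Proposed Target C is best. ✓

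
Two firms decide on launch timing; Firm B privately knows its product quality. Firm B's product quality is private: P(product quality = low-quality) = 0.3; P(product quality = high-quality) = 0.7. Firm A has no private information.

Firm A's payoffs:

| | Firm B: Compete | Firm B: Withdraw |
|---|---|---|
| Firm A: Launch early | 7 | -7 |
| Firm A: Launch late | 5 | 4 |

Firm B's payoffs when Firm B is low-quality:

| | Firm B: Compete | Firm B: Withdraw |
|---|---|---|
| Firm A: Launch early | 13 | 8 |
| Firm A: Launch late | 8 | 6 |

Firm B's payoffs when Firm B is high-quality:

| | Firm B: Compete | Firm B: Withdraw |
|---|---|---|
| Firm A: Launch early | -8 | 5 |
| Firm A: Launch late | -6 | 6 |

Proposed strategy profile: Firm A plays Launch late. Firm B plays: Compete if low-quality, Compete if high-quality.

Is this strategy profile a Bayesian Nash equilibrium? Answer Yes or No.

A profile is a BNE iff every type of every player is best-responding given beliefs about the other side.
Firm A plays Launch late: E[Launch late] = 0.3·(5) + 0.7·(5) = 5; E[Launch early] = 7. Not best-responding. ✗
Firm B (product quality low-quality), facing Launch late: Compete gives 8, Withdraw gives 6. Proposed Compete is best. ✓
Firm B (product quality high-quality), facing Launch late: Compete gives -6, Withdraw gives 6. Proposed Compete is not best — profitable deviation exists. ✗

No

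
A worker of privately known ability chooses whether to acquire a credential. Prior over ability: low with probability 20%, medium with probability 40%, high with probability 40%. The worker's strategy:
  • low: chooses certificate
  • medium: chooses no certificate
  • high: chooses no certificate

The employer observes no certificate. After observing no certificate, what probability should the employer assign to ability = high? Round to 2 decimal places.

0.50

P(no certificate) = 0.2·0 + 0.4·1 + 0.4·1 = 0.8
P(high | no certificate) = (0.4·1) / 0.8 = 0.4 / 0.8 = 0.5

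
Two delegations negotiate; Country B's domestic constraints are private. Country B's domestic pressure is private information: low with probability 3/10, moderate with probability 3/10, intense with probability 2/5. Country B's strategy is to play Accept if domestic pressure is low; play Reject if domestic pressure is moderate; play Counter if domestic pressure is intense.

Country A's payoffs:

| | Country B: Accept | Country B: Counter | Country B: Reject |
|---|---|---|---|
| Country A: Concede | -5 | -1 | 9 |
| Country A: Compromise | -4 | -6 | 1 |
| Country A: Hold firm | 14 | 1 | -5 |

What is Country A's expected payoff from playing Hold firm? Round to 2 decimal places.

3.10

E[Hold firm] = 3/10·14 + 3/10·(-5) + 2/5·1 = 21/5 + (-3/2) + 2/5 = 31/10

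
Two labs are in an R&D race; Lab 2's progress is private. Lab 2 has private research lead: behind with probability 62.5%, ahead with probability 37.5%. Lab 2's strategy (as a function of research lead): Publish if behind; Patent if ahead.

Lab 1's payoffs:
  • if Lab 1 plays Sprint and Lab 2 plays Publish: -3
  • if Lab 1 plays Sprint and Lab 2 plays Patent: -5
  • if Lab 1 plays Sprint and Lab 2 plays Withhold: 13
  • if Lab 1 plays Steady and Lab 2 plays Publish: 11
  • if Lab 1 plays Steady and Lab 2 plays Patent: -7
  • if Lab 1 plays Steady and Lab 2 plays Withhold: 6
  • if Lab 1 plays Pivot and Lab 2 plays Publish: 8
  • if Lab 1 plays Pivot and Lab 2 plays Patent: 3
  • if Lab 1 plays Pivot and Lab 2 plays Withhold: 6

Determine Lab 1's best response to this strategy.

E[Sprint] = 0.625·(-3) + 0.375·(-5) = -3.75
E[Steady] = 0.625·(11) + 0.375·(-7) = 4.25
E[Pivot] = 0.625·(8) + 0.375·(3) = 6.125
Best response: Pivot (6.125 is the largest).

Pivot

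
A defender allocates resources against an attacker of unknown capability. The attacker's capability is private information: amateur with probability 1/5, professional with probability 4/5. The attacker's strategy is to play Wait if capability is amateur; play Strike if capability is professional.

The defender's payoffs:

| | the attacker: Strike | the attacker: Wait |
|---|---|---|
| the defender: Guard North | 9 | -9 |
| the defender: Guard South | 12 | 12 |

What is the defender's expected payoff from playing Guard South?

12

E[Guard South] = 1/5·12 + 4/5·12 = 12/5 + 48/5 = 12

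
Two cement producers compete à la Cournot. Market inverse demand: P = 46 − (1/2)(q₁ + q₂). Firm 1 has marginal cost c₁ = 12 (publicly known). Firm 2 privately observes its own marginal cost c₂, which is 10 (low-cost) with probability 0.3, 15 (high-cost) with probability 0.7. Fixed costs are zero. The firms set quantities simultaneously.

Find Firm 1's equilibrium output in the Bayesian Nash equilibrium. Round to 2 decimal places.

23.67

Type-c best response for Firm 2: q₂(c) = (46 − c) − q₁/2.
Firm 1 maximizes expected profit; its first-order condition is 46 − q₁ − (1/2)E[q₂] − 12 = 0.
Substituting E[q₂] and solving: E[c₂] = 13.5, so q₁ = (46 − 2·12 + 13.5)/(3/2) = 23.6667.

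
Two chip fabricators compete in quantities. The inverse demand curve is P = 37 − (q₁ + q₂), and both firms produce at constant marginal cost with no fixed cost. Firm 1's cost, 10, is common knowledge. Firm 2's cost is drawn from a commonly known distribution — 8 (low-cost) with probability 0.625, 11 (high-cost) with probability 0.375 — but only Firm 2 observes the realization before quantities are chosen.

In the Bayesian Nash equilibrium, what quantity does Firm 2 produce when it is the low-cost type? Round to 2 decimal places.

Type-c best response for Firm 2: q₂(c) = (37 − c)/2 − q₁/2.
Firm 1 maximizes expected profit; its first-order condition is 37 − 2q₁ − E[q₂] − 10 = 0.
Substituting E[q₂] and solving: E[c₂] = 9.125, so q₁ = (37 − 2·10 + 9.125)/3 = 8.70833.
q₂(low-cost) = (37 − 8 − 8.70833)/2 = 10.1458.

10.15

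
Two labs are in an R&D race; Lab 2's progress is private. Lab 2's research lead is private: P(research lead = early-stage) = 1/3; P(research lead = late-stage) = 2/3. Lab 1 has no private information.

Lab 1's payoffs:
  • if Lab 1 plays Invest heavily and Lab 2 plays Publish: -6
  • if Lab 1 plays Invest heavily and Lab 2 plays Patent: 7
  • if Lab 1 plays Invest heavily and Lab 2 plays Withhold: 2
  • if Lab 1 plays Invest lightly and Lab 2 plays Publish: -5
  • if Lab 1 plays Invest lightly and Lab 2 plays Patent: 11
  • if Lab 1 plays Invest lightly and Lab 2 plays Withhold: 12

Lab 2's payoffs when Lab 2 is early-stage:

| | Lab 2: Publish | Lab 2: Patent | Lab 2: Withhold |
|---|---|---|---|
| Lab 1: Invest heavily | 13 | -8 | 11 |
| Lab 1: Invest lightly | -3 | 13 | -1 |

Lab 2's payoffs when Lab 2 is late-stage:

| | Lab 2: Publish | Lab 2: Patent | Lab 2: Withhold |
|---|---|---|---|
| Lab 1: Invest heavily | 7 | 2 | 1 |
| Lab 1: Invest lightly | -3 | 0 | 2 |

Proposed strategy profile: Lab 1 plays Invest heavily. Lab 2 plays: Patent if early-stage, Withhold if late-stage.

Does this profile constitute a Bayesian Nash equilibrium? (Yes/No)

A profile is a BNE iff every type of every player is best-responding given beliefs about the other side.
Lab 1 plays Invest heavily: E[Invest heavily] = 1/3·(7) + 2/3·(2) = 11/3; E[Invest lightly] = 35/3. Not best-responding. ✗
Lab 2 (research lead early-stage), facing Invest heavily: Publish gives 13, Patent gives -8, Withhold gives 11. Proposed Patent is not best — profitable deviation exists. ✗
Lab 2 (research lead late-stage), facing Invest heavily: Publish gives 7, Patent gives 2, Withhold gives 1. Proposed Withhold is not best — profitable deviation exists. ✗

No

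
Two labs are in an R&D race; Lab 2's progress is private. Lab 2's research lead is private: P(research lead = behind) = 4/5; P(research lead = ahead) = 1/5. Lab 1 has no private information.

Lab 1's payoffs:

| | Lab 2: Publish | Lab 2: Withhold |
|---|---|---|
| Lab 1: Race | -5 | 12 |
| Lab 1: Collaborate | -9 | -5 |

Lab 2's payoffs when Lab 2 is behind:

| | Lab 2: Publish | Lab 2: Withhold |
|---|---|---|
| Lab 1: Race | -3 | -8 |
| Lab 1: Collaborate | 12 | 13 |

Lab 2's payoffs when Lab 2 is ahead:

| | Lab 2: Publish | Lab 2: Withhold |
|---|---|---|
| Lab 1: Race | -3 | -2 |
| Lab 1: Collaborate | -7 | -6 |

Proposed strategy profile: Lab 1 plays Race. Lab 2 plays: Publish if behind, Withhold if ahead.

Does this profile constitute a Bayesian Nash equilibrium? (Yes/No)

Yes

Lab 1 plays Race: E[Race] = 4/5·(-5) + 1/5·(12) = -8/5; E[Collaborate] = -41/5. Best-responding. ✓
Lab 2 (research lead behind), facing Race: Publish gives -3, Withhold gives -8. Proposed Publish is best. ✓
Lab 2 (research lead ahead), facing Race: Publish gives -3, Withhold gives -2. Proposed Withhold is best. ✓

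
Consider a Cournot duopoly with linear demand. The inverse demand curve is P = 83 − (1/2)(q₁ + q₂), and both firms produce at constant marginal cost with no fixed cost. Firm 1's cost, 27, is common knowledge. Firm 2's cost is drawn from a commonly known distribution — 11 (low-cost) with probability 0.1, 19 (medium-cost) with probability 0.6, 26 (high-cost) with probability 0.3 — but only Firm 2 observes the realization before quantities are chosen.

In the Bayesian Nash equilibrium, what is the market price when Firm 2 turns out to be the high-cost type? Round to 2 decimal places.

Type-c best response for Firm 2: q₂(c) = (83 − c) − q₁/2.
Firm 1 maximizes expected profit; its first-order condition is 83 − q₁ − (1/2)E[q₂] − 27 = 0.
Substituting E[q₂] and solving: E[c₂] = 20.3, so q₁ = (83 − 2·27 + 20.3)/(3/2) = 32.8667.
q₂(high-cost) = 40.5667, so P = 83 − (1/2)·(32.8667 + 40.5667) = 46.2833.

46.28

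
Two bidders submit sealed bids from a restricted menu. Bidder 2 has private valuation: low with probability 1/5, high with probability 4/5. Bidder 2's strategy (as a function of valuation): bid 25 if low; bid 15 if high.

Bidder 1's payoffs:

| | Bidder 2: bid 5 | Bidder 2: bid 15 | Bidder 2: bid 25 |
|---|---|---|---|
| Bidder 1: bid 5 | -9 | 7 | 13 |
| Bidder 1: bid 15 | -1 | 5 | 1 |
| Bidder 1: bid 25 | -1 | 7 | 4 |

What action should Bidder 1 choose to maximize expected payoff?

bid 5

E[bid 5] = 1/5·(13) + 4/5·(7) = 41/5
E[bid 15] = 1/5·(1) + 4/5·(5) = 21/5
E[bid 25] = 1/5·(4) + 4/5·(7) = 32/5
Best response: bid 5 (41/5 is the largest).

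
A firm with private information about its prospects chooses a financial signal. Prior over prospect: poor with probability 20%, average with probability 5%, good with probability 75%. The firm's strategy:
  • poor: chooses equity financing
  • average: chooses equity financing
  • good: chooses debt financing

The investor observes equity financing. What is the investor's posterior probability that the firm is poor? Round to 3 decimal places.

P(equity financing) = 0.2·1 + 0.05·1 + 0.75·0 = 0.25
P(poor | equity financing) = (0.2·1) / 0.25 = 0.2 / 0.25 = 0.8

0.800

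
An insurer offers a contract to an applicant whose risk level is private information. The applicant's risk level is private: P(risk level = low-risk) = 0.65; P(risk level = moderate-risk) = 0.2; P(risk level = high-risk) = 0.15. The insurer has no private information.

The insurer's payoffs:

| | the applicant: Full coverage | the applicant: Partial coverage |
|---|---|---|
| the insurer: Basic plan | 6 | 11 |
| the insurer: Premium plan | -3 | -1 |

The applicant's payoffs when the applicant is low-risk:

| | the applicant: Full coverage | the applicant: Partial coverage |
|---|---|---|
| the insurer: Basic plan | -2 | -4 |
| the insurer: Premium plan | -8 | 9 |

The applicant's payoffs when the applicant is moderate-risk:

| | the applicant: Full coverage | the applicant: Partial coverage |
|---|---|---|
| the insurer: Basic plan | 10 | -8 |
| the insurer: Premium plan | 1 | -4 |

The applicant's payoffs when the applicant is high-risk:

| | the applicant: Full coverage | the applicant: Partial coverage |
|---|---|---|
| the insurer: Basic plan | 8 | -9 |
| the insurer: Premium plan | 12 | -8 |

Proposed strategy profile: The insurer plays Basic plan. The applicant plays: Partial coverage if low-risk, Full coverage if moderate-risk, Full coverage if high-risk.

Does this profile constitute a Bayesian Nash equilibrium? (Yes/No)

The insurer plays Basic plan: E[Basic plan] = 0.65·(11) + 0.2·(6) + 0.15·(6) = 9.25; E[Premium plan] = -1.7. Best-responding. ✓
The applicant (risk level low-risk), facing Basic plan: Full coverage gives -2, Partial coverage gives -4. Proposed Partial coverage is not best — profitable deviation exists. ✗
The applicant (risk level moderate-risk), facing Basic plan: Full coverage gives 10, Partial coverage gives -8. Proposed Full coverage is best. ✓
The applicant (risk level high-risk), facing Basic plan: Full coverage gives 8, Partial coverage gives -9. Proposed Full coverage is best. ✓

No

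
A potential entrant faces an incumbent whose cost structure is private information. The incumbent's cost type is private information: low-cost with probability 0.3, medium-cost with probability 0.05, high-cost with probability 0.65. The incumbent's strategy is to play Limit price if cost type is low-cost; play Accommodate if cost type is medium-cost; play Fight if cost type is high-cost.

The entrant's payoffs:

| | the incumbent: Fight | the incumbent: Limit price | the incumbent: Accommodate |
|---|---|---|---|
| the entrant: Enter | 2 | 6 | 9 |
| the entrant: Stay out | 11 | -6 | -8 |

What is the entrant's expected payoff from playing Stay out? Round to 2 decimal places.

4.95

E[Stay out] = 0.3·(-6) + 0.05·(-8) + 0.65·11 = (-1.8) + (-0.4) + 7.15 = 4.95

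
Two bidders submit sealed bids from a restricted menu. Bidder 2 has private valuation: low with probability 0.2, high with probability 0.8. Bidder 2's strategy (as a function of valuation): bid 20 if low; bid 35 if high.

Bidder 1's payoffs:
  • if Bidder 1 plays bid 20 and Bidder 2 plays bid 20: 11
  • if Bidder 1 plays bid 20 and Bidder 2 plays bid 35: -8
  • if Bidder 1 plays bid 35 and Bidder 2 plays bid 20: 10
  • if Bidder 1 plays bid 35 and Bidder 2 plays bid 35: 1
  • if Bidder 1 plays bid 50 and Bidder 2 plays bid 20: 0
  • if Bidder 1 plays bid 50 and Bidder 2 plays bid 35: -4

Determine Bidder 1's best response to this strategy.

E[bid 20] = 0.2·(11) + 0.8·(-8) = -4.2
E[bid 35] = 0.2·(10) + 0.8·(1) = 2.8
E[bid 50] = 0.2·(0) + 0.8·(-4) = -3.2
Best response: bid 35 (2.8 is the largest).

bid 35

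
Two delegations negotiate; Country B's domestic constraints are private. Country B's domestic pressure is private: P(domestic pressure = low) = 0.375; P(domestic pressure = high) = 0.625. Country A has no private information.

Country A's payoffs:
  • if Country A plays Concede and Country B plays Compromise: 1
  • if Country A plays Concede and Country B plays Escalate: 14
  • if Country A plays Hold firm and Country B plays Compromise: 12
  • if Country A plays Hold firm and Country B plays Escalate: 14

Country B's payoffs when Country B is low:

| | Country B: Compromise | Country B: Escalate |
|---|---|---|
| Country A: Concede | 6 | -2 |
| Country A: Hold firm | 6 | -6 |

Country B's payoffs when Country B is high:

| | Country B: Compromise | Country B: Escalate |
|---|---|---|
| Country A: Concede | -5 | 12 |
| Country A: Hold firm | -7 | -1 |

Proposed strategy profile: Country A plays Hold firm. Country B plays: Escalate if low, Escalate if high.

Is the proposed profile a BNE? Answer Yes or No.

No

Country A plays Hold firm: E[Hold firm] = 0.375·(14) + 0.625·(14) = 14; E[Concede] = 14. Best-responding. ✓
Country B (domestic pressure low), facing Hold firm: Compromise gives 6, Escalate gives -6. Proposed Escalate is not best — profitable deviation exists. ✗
Country B (domestic pressure high), facing Hold firm: Compromise gives -7, Escalate gives -1. Proposed Escalate is best. ✓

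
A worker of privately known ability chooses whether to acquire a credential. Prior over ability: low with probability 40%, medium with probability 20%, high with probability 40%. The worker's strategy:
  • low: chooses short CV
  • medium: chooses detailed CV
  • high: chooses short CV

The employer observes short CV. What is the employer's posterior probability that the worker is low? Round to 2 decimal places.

P(short CV) = 0.4·1 + 0.2·0 + 0.4·1 = 0.8
P(low | short CV) = (0.4·1) / 0.8 = 0.4 / 0.8 = 0.5

0.50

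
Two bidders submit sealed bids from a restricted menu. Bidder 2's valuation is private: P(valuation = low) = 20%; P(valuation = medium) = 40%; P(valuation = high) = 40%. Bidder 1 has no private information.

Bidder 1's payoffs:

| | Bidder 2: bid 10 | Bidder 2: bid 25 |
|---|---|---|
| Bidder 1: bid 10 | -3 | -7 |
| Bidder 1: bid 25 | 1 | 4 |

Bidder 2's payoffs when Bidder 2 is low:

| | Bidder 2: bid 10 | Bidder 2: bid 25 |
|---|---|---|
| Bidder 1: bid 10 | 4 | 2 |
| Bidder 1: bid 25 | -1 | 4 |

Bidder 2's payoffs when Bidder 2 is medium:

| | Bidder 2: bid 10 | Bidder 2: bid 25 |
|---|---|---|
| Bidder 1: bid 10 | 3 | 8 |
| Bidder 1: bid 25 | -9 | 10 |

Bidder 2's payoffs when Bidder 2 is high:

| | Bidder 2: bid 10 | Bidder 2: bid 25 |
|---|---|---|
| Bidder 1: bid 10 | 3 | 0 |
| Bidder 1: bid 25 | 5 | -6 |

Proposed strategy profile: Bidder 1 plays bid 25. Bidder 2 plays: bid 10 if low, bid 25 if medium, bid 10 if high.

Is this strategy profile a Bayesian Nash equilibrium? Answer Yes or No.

A profile is a BNE iff every type of every player is best-responding given beliefs about the other side.
Bidder 1 plays bid 25: E[bid 25] = 0.2·(1) + 0.4·(4) + 0.4·(1) = 2.2; E[bid 10] = -4.6. Best-responding. ✓
Bidder 2 (valuation low), facing bid 25: bid 10 gives -1, bid 25 gives 4. Proposed bid 10 is not best — profitable deviation exists. ✗
Bidder 2 (valuation medium), facing bid 25: bid 10 gives -9, bid 25 gives 10. Proposed bid 25 is best. ✓
Bidder 2 (valuation high), facing bid 25: bid 10 gives 5, bid 25 gives -6. Proposed bid 10 is best. ✓

No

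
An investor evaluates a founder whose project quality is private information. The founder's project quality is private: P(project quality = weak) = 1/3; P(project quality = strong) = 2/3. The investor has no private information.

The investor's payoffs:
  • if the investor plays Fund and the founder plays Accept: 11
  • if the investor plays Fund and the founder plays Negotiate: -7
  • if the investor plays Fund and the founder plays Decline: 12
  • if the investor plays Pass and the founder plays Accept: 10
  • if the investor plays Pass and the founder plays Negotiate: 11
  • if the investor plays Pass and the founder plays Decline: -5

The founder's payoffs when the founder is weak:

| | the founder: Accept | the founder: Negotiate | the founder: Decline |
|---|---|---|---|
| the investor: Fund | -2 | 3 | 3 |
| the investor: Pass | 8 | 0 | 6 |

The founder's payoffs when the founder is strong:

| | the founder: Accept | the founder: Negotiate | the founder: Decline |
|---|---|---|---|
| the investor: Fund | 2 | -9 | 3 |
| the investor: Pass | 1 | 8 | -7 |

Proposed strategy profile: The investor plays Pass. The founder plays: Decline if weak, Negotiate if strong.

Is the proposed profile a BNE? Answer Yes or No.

No

A profile is a BNE iff every type of every player is best-responding given beliefs about the other side.
The investor plays Pass: E[Pass] = 1/3·(-5) + 2/3·(11) = 17/3; E[Fund] = -2/3. Best-responding. ✓
The founder (project quality weak), facing Pass: Accept gives 8, Negotiate gives 0, Decline gives 6. Proposed Decline is not best — profitable deviation exists. ✗
The founder (project quality strong), facing Pass: Accept gives 1, Negotiate gives 8, Decline gives -7. Proposed Negotiate is best. ✓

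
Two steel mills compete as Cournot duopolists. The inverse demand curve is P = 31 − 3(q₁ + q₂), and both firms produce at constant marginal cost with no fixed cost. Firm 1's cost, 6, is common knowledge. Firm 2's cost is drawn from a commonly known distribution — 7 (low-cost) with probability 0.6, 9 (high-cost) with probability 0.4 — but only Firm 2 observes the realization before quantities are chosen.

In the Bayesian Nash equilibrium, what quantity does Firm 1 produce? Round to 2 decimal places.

2.98

Each type of Firm 2 best-responds to q₁; Firm 1 best-responds to the expected q₂ over Firm 2's types.
Firm 2 with cost c maximizes (31 − 3(q₁+q₂) − c)·q₂, giving q₂(c) = (31 − c − 3q₁)/6.
E[c₂] = 0.6·7 + 0.4·9 = 7.8
Firm 1's FOC against E[q₂] yields q₁ = (31 − 2·6 + E[c₂])/9 = (31 − 12 + 7.8)/9 = 2.97778.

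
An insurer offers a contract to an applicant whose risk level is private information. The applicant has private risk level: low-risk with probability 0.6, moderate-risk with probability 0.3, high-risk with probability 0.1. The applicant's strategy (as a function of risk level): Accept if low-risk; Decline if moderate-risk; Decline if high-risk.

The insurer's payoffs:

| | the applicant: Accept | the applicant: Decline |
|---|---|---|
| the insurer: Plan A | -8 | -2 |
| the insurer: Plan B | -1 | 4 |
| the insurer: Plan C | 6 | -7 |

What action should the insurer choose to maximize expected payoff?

E[Plan A] = 0.6·(-8) + 0.3·(-2) + 0.1·(-2) = -5.6
E[Plan B] = 0.6·(-1) + 0.3·(4) + 0.1·(4) = 1
E[Plan C] = 0.6·(6) + 0.3·(-7) + 0.1·(-7) = 0.8
Best response: Plan B (1 is the largest).

Plan B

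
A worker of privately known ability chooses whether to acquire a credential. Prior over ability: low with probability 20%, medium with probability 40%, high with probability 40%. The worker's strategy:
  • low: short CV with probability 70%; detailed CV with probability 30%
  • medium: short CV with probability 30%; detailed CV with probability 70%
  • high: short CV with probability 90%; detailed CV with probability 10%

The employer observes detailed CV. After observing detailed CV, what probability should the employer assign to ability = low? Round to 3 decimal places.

0.158

Apply Bayes' rule using the sender's strategy as the likelihood.
P(detailed CV) = 0.2·0.3 + 0.4·0.7 + 0.4·0.1 = 0.38
P(low | detailed CV) = (0.2·0.3) / 0.38 = 0.06 / 0.38 = 0.157895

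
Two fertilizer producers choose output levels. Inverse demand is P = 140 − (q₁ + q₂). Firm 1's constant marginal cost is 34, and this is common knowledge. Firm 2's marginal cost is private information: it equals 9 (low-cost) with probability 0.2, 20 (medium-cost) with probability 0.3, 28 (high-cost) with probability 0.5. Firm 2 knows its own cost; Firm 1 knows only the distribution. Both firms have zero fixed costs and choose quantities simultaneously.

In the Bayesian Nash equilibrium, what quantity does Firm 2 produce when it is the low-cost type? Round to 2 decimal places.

49.87

Firm 2 with cost c maximizes (140 − (q₁+q₂) − c)·q₂, giving q₂(c) = (140 − c − q₁)/2.
E[c₂] = 0.2·9 + 0.3·20 + 0.5·28 = 21.8
Firm 1's FOC against E[q₂] yields q₁ = (140 − 2·34 + E[c₂])/3 = (140 − 68 + 21.8)/3 = 31.2667.
q₂(low-cost) = (140 − 9 − 31.2667)/2 = 49.8667.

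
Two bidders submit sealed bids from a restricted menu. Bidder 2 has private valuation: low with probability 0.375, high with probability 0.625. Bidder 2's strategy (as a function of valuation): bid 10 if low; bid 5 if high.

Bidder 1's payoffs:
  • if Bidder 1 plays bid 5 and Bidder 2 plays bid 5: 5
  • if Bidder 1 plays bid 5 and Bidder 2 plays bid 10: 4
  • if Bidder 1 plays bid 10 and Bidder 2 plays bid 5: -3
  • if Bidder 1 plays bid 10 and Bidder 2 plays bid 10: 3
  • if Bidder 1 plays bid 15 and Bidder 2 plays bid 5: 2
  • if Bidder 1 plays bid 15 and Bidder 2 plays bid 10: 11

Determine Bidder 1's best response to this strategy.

E[bid 5] = 0.375·(4) + 0.625·(5) = 4.625
E[bid 10] = 0.375·(3) + 0.625·(-3) = -0.75
E[bid 15] = 0.375·(11) + 0.625·(2) = 5.375
Best response: bid 15 (5.375 is the largest).

bid 15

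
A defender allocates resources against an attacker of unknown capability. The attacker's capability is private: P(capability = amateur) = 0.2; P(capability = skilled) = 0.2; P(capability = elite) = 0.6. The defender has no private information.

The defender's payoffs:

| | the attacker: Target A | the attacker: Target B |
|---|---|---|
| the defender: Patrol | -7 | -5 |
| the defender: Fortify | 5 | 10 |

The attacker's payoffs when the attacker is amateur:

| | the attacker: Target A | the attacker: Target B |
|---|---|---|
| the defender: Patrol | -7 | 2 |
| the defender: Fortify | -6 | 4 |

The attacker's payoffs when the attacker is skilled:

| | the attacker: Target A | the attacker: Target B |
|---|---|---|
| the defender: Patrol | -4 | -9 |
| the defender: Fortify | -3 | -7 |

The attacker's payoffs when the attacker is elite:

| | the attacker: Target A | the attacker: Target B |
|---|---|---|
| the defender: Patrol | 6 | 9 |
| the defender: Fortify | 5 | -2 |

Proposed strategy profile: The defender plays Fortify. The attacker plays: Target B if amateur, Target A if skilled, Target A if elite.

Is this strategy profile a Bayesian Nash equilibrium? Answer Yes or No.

A profile is a BNE iff every type of every player is best-responding given beliefs about the other side.
The defender plays Fortify: E[Fortify] = 0.2·(10) + 0.2·(5) + 0.6·(5) = 6; E[Patrol] = -6.6. Best-responding. ✓
The attacker (capability amateur), facing Fortify: Target A gives -6, Target B gives 4. Proposed Target B is best. ✓
The attacker (capability skilled), facing Fortify: Target A gives -3, Target B gives -7. Proposed Target A is best. ✓
The attacker (capability elite), facing Fortify: Target A gives 5, Target B gives -2. Proposed Target A is best. ✓

Yes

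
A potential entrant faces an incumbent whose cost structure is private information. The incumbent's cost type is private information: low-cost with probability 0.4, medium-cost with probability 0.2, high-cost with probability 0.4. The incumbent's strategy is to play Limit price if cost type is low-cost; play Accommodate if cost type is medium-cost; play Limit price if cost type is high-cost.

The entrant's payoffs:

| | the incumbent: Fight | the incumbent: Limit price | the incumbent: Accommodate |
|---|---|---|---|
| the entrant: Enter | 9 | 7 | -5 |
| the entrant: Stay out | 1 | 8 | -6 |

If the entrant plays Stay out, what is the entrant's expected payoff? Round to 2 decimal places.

5.20

E[Stay out] = 0.4·8 + 0.2·(-6) + 0.4·8 = 3.2 + (-1.2) + 3.2 = 5.2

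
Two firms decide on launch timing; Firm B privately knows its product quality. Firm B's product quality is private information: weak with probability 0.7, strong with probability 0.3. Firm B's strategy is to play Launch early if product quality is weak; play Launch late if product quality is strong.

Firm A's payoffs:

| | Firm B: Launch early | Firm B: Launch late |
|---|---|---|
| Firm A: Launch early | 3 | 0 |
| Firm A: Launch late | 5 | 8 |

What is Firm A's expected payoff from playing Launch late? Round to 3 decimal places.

Take the expectation over Firm B's product quality, weighting each type's action by its prior probability.
E[Launch late] = 0.7·5 + 0.3·8 = 3.5 + 2.4 = 5.9

5.900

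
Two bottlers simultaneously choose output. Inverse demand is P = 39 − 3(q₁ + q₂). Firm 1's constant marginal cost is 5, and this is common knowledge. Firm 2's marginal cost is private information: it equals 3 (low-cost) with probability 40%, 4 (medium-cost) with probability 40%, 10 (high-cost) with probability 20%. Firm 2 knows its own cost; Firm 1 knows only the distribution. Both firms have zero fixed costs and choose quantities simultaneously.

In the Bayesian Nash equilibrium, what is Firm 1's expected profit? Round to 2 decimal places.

Each type of Firm 2 best-responds to q₁; Firm 1 best-responds to the expected q₂ over Firm 2's types.
Firm 2 with cost c maximizes (39 − 3(q₁+q₂) − c)·q₂, giving q₂(c) = (39 − c − 3q₁)/6.
E[c₂] = 0.4·3 + 0.4·4 + 0.2·10 = 4.8
Firm 1's FOC against E[q₂] yields q₁ = (39 − 2·5 + E[c₂])/9 = (39 − 10 + 4.8)/9 = 3.75556.
E[P] = 39 − 3·(q₁ + E[q₂]) = 16.2667; Firm 1's expected profit = (E[P] − 5)·q₁ = (16.2667 − 5)·3.75556 = 42.3126.

42.31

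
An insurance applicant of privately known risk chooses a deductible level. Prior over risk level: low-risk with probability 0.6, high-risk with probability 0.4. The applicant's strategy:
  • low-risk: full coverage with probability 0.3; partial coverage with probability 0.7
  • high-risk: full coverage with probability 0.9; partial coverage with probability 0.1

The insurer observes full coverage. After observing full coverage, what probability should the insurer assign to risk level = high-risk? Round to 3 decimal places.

0.667

Apply Bayes' rule using the sender's strategy as the likelihood.
P(full coverage) = 0.6·0.3 + 0.4·0.9 = 0.54
P(high-risk | full coverage) = (0.4·0.9) / 0.54 = 0.36 / 0.54 = 0.666667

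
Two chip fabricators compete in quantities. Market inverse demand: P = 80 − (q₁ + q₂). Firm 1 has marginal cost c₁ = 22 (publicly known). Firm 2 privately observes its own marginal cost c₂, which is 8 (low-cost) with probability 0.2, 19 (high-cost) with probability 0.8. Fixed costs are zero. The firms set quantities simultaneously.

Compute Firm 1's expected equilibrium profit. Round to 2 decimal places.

309.76

Type-c best response for Firm 2: q₂(c) = (80 − c)/2 − q₁/2.
Firm 1 maximizes expected profit; its first-order condition is 80 − 2q₁ − E[q₂] − 22 = 0.
Substituting E[q₂] and solving: E[c₂] = 16.8, so q₁ = (80 − 2·22 + 16.8)/3 = 17.6.
E[P] = 80 − (q₁ + E[q₂]) = 39.6; Firm 1's expected profit = (E[P] − 22)·q₁ = (39.6 − 22)·17.6 = 309.76.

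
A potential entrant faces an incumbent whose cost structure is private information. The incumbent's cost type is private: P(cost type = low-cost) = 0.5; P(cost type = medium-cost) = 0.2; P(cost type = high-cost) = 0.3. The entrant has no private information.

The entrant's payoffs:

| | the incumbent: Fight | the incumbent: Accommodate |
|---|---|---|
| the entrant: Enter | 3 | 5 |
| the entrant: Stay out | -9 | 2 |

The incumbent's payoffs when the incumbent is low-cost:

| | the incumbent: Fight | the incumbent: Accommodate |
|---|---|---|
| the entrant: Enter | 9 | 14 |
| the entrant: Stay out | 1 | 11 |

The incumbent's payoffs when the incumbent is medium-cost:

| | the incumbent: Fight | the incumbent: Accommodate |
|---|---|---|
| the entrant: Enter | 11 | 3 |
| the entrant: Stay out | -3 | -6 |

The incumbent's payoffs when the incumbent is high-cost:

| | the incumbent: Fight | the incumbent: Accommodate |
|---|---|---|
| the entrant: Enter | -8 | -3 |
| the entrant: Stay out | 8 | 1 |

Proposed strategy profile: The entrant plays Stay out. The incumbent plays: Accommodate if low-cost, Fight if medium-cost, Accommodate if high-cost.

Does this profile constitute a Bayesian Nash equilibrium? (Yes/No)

No

A profile is a BNE iff every type of every player is best-responding given beliefs about the other side.
The entrant plays Stay out: E[Stay out] = 0.5·(2) + 0.2·(-9) + 0.3·(2) = -0.2; E[Enter] = 4.6. Not best-responding. ✗
The incumbent (cost type low-cost), facing Stay out: Fight gives 1, Accommodate gives 11. Proposed Accommodate is best. ✓
The incumbent (cost type medium-cost), facing Stay out: Fight gives -3, Accommodate gives -6. Proposed Fight is best. ✓
The incumbent (cost type high-cost), facing Stay out: Fight gives 8, Accommodate gives 1. Proposed Accommodate is not best — profitable deviation exists. ✗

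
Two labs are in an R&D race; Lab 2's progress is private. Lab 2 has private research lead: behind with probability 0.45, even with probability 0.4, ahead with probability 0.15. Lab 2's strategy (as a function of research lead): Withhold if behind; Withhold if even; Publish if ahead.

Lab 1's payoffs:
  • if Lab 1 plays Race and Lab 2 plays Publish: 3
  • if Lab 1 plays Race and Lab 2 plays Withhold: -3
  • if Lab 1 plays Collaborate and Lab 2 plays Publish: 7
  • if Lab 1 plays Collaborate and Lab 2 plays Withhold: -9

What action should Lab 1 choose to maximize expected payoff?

Race

E[Race] = 0.45·(-3) + 0.4·(-3) + 0.15·(3) = -2.1
E[Collaborate] = 0.45·(-9) + 0.4·(-9) + 0.15·(7) = -6.6
Best response: Race (-2.1 is the largest).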